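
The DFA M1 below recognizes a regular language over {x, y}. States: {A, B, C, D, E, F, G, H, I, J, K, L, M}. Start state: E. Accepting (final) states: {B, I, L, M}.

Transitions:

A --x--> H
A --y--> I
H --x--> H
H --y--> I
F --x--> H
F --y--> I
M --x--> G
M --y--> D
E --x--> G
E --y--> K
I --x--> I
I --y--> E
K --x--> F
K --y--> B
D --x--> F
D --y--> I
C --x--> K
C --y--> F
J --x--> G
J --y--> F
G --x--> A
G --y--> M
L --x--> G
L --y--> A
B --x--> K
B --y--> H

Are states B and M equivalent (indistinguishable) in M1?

Reachable states from the start: {A,B,D,E,F,G,H,I,K,M}. Unreachable: {C,J,L} — drop them.
P0 = {B,I,M} | {A,D,E,F,G,H,K}.
Split {B,I,M} by δ(·,x) → {B,M} and {I}.
Split {A,D,E,F,G,H,K} by δ(·,y) → {A,D,F,H} and {G,K} and {E}.
The partition is now stable with 5 blocks: {B,M} | {A,D,F,H} | {I} | {G,K} | {E}.
B and M lie in the same block of the stable partition, so they are equivalent — no string distinguishes them.

Yes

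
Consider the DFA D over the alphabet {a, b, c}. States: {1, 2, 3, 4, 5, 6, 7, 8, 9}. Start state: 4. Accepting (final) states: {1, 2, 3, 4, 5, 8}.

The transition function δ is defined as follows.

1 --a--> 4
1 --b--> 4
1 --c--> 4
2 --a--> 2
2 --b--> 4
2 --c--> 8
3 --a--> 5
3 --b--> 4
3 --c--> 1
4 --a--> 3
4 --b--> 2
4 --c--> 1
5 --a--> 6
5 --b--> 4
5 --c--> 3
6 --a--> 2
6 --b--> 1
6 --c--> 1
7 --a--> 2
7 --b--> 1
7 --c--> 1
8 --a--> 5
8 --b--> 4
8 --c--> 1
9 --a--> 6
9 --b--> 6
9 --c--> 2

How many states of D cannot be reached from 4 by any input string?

BFS from 4 reaches {1, 2, 3, 4, 5, 6, 8}; the 2 state(s) 7, 9 are never visited.

2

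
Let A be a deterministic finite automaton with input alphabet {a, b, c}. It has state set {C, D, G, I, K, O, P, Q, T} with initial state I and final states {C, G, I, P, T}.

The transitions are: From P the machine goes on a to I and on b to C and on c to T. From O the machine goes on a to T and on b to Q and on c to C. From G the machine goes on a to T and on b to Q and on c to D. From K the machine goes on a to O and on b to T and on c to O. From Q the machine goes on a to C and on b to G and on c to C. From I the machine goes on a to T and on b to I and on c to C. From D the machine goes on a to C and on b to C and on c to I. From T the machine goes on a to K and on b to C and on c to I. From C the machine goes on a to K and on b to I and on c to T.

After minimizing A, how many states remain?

8

First remove the unreachable states {P}; 8 states remain.
P0 = {C,G,I,T} | {D,K,O,Q}.
Refine {C,G,I,T} on symbol a: members go to different blocks, giving {C,T} and {G,I}.
Split {C,T} by δ(·,b) → {C} and {T}.
On input a, block {D,K,O,Q} splits into {D,Q} and {O} and {K}.
On input b, block {D,Q} splits into {D} and {Q}.
Refine {G,I} on symbol b: members go to different blocks, giving {I} and {G}.
No further refinement is possible. Final partition (8 blocks): {C} | {D} | {I} | {T} | {O} | {K} | {Q} | {G}.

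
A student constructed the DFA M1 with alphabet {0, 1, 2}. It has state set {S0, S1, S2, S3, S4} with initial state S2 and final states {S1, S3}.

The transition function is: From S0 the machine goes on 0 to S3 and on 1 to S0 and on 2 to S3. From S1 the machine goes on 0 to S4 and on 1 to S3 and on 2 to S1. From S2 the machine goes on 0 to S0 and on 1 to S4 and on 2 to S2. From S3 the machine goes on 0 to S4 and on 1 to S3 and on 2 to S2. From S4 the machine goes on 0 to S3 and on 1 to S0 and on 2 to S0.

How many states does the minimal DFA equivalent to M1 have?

Reachable states from the start: {S0,S2,S3,S4}. Unreachable: {S1} — drop them.
P0 = {S3} | {S0,S2,S4}.
Refine {S0,S2,S4} on symbol 0: members go to different blocks, giving {S0,S4} and {S2}.
Refine {S0,S4} on symbol 2: members go to different blocks, giving {S0} and {S4}.
The partition is now stable with 4 blocks: {S3} | {S0} | {S2} | {S4}.

4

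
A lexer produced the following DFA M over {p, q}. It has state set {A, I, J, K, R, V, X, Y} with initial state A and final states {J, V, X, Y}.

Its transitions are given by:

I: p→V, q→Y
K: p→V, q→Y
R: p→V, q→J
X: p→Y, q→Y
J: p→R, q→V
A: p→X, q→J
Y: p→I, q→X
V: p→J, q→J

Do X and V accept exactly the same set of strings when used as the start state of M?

First remove the unreachable states {K}; 7 states remain.
Initial partition by acceptance: {J,V,X,Y} | {A,I,R}.
Split {J,V,X,Y} by δ(·,p) → {V,X} and {J,Y}.
Stable partition: {V,X} | {A,I,R} | {J,Y} — 3 equivalence classes.
X and V lie in the same block of the stable partition, so they are equivalent — no string distinguishes them.

Yes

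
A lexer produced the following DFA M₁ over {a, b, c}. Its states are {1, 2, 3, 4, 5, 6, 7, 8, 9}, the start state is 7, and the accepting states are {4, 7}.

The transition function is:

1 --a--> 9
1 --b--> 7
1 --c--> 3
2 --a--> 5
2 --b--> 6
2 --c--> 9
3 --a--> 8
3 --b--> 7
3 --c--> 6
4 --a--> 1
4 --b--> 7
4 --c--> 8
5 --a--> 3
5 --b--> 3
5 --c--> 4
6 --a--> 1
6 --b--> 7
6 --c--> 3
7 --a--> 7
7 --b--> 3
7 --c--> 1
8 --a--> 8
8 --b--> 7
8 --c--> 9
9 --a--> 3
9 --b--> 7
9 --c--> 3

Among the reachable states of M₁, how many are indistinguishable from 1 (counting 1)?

States {2,4,5} cannot be reached from the start state, so discard them.
Start with accepting vs non-accepting: {7} | {1,3,6,8,9}.
The partition is now stable with 2 blocks: {7} | {1,3,6,8,9}.
State 1 belongs to the block {1,3,6,8,9}, which has 5 states.

5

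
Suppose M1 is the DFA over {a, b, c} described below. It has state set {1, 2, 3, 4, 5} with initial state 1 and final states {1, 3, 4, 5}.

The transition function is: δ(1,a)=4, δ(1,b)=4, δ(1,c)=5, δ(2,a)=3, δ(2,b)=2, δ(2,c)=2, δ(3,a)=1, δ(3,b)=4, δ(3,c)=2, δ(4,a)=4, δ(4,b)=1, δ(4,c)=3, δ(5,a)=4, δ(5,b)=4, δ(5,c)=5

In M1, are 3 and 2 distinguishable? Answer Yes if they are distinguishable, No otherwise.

Every state is reachable, so we keep all 5.
P0 = {1,3,4,5} | {2}.
Split {1,3,4,5} by δ(·,c) → {1,4,5} and {3}.
Split {1,4,5} by δ(·,c) → {1,5} and {4}.
Stable partition: {1,5} | {2} | {3} | {4} — 4 equivalence classes.
3 and 2 end up in different blocks, so they are distinguishable. For instance, the string 'ε' is accepted from only 3.

Yes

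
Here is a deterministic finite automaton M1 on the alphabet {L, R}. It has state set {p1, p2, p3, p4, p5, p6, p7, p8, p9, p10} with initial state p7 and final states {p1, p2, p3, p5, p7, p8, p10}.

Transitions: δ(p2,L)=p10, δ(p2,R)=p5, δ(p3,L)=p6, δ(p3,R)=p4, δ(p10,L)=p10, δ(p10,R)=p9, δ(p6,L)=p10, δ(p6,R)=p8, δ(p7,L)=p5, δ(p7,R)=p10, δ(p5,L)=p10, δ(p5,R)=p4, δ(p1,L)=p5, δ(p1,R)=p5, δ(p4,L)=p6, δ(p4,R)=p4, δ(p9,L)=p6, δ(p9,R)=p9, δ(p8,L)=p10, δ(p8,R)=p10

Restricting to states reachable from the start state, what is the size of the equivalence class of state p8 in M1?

Reachable states from the start: {p4,p5,p6,p7,p8,p9,p10}. Unreachable: {p1,p2,p3} — drop them.
P0 = {p5,p7,p8,p10} | {p4,p6,p9}.
Refine {p5,p7,p8,p10} on symbol R: members go to different blocks, giving {p5,p10} and {p7,p8}.
On input L, block {p4,p6,p9} splits into {p4,p9} and {p6}.
Stable partition: {p5,p10} | {p4,p9} | {p7,p8} | {p6} — 4 equivalence classes.
The equivalence class containing p8 is {p7,p8}, of size 2.

2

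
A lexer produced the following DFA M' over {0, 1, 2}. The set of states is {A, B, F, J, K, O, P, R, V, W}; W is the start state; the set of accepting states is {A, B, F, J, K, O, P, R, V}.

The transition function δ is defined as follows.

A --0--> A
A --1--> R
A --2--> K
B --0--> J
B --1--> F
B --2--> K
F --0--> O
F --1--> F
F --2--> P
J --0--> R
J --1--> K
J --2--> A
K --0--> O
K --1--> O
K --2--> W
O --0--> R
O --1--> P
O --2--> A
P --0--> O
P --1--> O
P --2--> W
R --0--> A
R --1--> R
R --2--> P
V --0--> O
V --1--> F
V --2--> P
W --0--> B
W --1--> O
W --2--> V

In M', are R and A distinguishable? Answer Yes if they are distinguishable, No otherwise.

No

Every state is reachable, so we keep all 10.
Initial partition by acceptance: {A,B,F,J,K,O,P,R,V} | {W}.
Refine {A,B,F,J,K,O,P,R,V} on symbol 2: members go to different blocks, giving {A,B,F,J,O,R,V} and {K,P}.
Split {A,B,F,J,O,R,V} by δ(·,1) → {A,B,F,R,V} and {J,O}.
Refine {A,B,F,R,V} on symbol 0: members go to different blocks, giving {B,F,V} and {A,R}.
Stable partition: {B,F,V} | {W} | {K,P} | {J,O} | {A,R} — 5 equivalence classes.
R and A lie in the same block of the stable partition, so they are equivalent — no string distinguishes them.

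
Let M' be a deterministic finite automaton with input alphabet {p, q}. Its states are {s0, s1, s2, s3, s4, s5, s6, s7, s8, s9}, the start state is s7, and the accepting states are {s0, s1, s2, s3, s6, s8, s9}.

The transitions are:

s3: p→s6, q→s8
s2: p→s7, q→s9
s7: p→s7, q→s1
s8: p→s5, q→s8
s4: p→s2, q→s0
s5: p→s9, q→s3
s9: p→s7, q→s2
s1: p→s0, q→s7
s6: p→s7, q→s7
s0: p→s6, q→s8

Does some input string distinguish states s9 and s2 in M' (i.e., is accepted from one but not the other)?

No

States {s4} cannot be reached from the start state, so discard them.
P0 = {s0,s1,s2,s3,s6,s8,s9} | {s5,s7}.
On input p, block {s0,s1,s2,s3,s6,s8,s9} splits into {s2,s6,s8,s9} and {s0,s1,s3}.
On input q, block {s2,s6,s8,s9} splits into {s2,s8,s9} and {s6}.
Refine {s5,s7} on symbol p: members go to different blocks, giving {s5} and {s7}.
Refine {s2,s8,s9} on symbol p: members go to different blocks, giving {s2,s9} and {s8}.
Split {s0,s1,s3} by δ(·,p) → {s0,s3} and {s1}.
No further refinement is possible. Final partition (7 blocks): {s2,s9} | {s5} | {s0,s3} | {s6} | {s7} | {s8} | {s1}.
s9 and s2 lie in the same block of the stable partition, so they are equivalent — no string distinguishes them.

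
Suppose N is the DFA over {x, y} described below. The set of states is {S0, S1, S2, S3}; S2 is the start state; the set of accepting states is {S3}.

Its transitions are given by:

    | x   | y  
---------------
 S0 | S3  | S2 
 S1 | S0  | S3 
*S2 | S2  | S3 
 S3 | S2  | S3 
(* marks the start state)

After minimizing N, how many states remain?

States {S0,S1} cannot be reached from the start state, so discard them.
P0 = {S3} | {S2}.
Stable partition: {S3} | {S2} — 2 equivalence classes.

2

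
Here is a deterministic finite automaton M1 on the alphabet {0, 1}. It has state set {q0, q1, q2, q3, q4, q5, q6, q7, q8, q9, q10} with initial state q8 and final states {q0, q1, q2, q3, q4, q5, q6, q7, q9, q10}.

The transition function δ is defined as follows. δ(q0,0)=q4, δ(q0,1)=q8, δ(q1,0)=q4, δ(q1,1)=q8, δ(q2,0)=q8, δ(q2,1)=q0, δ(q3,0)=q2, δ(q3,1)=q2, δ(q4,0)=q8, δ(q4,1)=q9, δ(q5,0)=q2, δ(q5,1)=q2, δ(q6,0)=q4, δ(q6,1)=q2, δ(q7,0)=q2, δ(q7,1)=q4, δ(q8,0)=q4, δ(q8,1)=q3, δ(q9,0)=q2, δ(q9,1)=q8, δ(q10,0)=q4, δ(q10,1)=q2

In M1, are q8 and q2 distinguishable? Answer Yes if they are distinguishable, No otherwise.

Yes

States {q1,q5,q6,q7,q10} cannot be reached from the start state, so discard them.
Start with accepting vs non-accepting: {q0,q2,q3,q4,q9} | {q8}.
On input 0, block {q0,q2,q3,q4,q9} splits into {q0,q3,q9} and {q2,q4}.
Split {q0,q3,q9} by δ(·,1) → {q0,q9} and {q3}.
The partition is now stable with 4 blocks: {q0,q9} | {q8} | {q2,q4} | {q3}.
q8 and q2 end up in different blocks, so they are distinguishable. For instance, the string 'ε' is accepted from only q2.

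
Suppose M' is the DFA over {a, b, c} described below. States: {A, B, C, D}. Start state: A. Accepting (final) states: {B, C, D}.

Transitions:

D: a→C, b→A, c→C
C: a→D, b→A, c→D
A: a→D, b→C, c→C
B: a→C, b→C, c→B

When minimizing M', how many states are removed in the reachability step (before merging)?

1

No path from A leads to B; the other 3 states are all reachable.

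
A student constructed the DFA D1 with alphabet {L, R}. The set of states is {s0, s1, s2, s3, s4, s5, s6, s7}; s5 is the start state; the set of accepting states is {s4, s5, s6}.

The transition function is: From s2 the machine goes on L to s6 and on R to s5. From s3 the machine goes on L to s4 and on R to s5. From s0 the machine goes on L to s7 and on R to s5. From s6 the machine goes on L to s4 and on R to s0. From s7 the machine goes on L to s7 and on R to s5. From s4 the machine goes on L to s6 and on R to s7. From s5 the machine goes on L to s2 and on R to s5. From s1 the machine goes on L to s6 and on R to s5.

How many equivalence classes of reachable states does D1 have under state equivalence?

States {s1,s3} cannot be reached from the start state, so discard them.
Initial partition by acceptance: {s4,s5,s6} | {s0,s2,s7}.
Refine {s4,s5,s6} on symbol L: members go to different blocks, giving {s4,s6} and {s5}.
On input L, block {s0,s2,s7} splits into {s0,s7} and {s2}.
No further refinement is possible. Final partition (4 blocks): {s4,s6} | {s0,s7} | {s5} | {s2}.

4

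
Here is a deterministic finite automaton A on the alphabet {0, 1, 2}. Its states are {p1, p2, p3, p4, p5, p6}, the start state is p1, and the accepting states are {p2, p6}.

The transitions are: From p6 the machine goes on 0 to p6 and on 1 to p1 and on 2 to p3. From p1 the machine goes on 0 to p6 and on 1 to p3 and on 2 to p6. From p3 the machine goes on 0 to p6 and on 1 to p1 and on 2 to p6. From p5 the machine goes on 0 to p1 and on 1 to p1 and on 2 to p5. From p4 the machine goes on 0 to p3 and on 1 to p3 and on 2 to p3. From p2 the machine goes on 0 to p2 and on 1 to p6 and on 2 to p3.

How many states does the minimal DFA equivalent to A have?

2

Reachable states from the start: {p1,p3,p6}. Unreachable: {p2,p4,p5} — drop them.
Start with accepting vs non-accepting: {p6} | {p1,p3}.
No further refinement is possible. Final partition (2 blocks): {p6} | {p1,p3}.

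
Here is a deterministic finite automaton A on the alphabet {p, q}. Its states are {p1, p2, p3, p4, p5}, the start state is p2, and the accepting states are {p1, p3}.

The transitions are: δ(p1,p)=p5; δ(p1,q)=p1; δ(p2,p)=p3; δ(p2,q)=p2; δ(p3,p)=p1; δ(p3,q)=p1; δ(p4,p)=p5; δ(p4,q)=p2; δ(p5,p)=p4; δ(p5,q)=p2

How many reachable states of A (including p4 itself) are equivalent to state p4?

2

Start with accepting vs non-accepting: {p1,p3} | {p2,p4,p5}.
Split {p1,p3} by δ(·,p) → {p1} and {p3}.
On input p, block {p2,p4,p5} splits into {p4,p5} and {p2}.
No further refinement is possible. Final partition (4 blocks): {p1} | {p4,p5} | {p3} | {p2}.
The equivalence class containing p4 is {p4,p5}, of size 2.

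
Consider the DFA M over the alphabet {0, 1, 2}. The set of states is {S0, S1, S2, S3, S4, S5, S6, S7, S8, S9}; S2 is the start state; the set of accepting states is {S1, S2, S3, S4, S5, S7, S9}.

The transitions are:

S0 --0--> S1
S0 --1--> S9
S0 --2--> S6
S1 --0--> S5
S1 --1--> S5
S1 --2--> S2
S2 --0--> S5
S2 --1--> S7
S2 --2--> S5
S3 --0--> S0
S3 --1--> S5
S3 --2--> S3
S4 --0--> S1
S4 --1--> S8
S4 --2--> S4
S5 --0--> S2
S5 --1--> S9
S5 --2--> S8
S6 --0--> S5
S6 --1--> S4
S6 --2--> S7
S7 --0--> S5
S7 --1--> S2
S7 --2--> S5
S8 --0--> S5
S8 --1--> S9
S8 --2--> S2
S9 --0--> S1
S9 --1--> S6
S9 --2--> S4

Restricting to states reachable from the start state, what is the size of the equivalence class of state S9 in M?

2

First remove the unreachable states {S0,S3}; 8 states remain.
Start with accepting vs non-accepting: {S1,S2,S4,S5,S7,S9} | {S6,S8}.
Split {S1,S2,S4,S5,S7,S9} by δ(·,1) → {S1,S2,S5,S7} and {S4,S9}.
Split {S1,S2,S5,S7} by δ(·,1) → {S1,S2,S7} and {S5}.
Split {S1,S2,S7} by δ(·,1) → {S2,S7} and {S1}.
The partition is now stable with 5 blocks: {S2,S7} | {S6,S8} | {S4,S9} | {S5} | {S1}.
The equivalence class containing S9 is {S4,S9}, of size 2.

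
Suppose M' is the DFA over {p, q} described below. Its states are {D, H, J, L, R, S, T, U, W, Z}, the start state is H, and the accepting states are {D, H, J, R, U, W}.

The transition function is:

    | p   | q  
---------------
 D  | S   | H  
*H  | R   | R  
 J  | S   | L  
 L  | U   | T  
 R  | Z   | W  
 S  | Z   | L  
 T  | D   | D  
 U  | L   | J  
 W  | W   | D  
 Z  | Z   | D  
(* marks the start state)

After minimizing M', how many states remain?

10

Initial partition by acceptance: {D,H,J,R,U,W} | {L,S,T,Z}.
On input p, block {D,H,J,R,U,W} splits into {D,J,R,U} and {H,W}.
On input q, block {D,J,R,U} splits into {D,R} and {U} and {J}.
Split {L,S,T,Z} by δ(·,p) → {S,Z} and {L} and {T}.
On input q, block {S,Z} splits into {S} and {Z}.
On input p, block {D,R} splits into {R} and {D}.
Refine {H,W} on symbol p: members go to different blocks, giving {H} and {W}.
Stable partition: {R} | {S} | {H} | {U} | {J} | {L} | {T} | {Z} | {D} | {W} — 10 equivalence classes.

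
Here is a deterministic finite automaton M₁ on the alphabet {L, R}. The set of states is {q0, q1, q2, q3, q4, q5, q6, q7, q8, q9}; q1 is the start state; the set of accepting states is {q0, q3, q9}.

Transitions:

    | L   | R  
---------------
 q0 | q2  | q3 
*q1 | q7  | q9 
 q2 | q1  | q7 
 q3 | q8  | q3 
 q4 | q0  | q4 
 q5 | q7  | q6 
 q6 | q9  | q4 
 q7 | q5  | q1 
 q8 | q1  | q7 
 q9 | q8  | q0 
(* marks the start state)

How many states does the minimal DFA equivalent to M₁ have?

Initial partition by acceptance: {q0,q3,q9} | {q1,q2,q4,q5,q6,q7,q8}.
Refine {q1,q2,q4,q5,q6,q7,q8} on symbol L: members go to different blocks, giving {q1,q2,q5,q7,q8} and {q4,q6}.
On input R, block {q1,q2,q5,q7,q8} splits into {q2,q7,q8} and {q1} and {q5}.
Split {q2,q7,q8} by δ(·,L) → {q2,q8} and {q7}.
The partition is now stable with 6 blocks: {q0,q3,q9} | {q2,q8} | {q4,q6} | {q1} | {q5} | {q7}.

6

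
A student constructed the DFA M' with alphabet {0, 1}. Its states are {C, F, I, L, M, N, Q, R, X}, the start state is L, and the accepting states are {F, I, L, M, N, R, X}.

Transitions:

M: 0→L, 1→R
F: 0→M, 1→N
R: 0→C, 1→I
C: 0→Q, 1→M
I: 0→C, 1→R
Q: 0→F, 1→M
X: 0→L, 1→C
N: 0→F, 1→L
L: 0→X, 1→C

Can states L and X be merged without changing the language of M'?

Yes

Every state is reachable, so we keep all 9.
Initial partition by acceptance: {F,I,L,M,N,R,X} | {C,Q}.
On input 0, block {F,I,L,M,N,R,X} splits into {F,L,M,N,X} and {I,R}.
Refine {F,L,M,N,X} on symbol 1: members go to different blocks, giving {L,X} and {F,N} and {M}.
Refine {C,Q} on symbol 0: members go to different blocks, giving {Q} and {C}.
On input 0, block {F,N} splits into {F} and {N}.
Stable partition: {L,X} | {Q} | {I,R} | {F} | {M} | {C} | {N} — 7 equivalence classes.
L and X lie in the same block of the stable partition, so they are equivalent — no string distinguishes them.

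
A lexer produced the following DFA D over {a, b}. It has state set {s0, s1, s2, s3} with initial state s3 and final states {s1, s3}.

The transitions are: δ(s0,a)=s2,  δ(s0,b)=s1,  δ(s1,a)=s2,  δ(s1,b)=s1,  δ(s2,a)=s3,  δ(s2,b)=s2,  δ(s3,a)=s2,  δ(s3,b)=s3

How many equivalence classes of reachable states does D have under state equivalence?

2

Reachable states from the start: {s2,s3}. Unreachable: {s0,s1} — drop them.
Initial partition by acceptance: {s3} | {s2}.
Stable partition: {s3} | {s2} — 2 equivalence classes.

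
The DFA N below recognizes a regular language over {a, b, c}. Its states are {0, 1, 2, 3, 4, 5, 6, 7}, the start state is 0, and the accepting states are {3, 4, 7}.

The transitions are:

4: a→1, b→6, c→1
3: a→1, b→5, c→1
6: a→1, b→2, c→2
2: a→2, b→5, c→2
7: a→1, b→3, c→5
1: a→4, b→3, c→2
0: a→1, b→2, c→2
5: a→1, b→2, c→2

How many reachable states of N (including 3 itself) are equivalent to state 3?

First remove the unreachable states {7}; 7 states remain.
P0 = {3,4} | {0,1,2,5,6}.
On input a, block {0,1,2,5,6} splits into {0,2,5,6} and {1}.
On input a, block {0,2,5,6} splits into {0,5,6} and {2}.
The partition is now stable with 4 blocks: {3,4} | {0,5,6} | {1} | {2}.
The equivalence class containing 3 is {3,4}, of size 2.

2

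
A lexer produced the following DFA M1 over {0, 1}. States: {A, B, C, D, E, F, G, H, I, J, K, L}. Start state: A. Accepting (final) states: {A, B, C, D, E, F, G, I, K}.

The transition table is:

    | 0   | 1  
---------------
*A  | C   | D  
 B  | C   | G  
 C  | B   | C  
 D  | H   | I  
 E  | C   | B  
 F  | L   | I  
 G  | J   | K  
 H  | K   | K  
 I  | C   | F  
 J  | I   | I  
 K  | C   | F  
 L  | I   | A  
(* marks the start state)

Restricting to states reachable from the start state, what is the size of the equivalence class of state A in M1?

States {E} cannot be reached from the start state, so discard them.
Initial partition by acceptance: {A,B,C,D,F,G,I,K} | {H,J,L}.
On input 0, block {A,B,C,D,F,G,I,K} splits into {A,B,C,I,K} and {D,F,G}.
On input 1, block {A,B,C,I,K} splits into {A,B,I,K} and {C}.
Stable partition: {A,B,I,K} | {H,J,L} | {D,F,G} | {C} — 4 equivalence classes.
The equivalence class containing A is {A,B,I,K}, of size 4.

4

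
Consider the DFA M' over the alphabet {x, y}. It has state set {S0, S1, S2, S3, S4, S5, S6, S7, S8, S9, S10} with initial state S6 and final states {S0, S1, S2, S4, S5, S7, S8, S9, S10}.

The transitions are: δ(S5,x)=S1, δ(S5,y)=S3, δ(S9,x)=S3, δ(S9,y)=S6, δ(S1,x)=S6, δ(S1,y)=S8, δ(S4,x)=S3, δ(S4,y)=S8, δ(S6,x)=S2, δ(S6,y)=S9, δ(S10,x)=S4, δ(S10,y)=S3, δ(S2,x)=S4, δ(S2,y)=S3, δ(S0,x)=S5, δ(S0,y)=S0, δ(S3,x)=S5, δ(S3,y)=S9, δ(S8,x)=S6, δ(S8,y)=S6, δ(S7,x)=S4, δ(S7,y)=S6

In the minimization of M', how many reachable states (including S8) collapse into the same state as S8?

2

First remove the unreachable states {S0,S7,S10}; 8 states remain.
Initial partition by acceptance: {S1,S2,S4,S5,S8,S9} | {S3,S6}.
Refine {S1,S2,S4,S5,S8,S9} on symbol x: members go to different blocks, giving {S1,S4,S8,S9} and {S2,S5}.
Split {S1,S4,S8,S9} by δ(·,y) → {S1,S4} and {S8,S9}.
The partition is now stable with 4 blocks: {S1,S4} | {S3,S6} | {S2,S5} | {S8,S9}.
The equivalence class containing S8 is {S8,S9}, of size 2.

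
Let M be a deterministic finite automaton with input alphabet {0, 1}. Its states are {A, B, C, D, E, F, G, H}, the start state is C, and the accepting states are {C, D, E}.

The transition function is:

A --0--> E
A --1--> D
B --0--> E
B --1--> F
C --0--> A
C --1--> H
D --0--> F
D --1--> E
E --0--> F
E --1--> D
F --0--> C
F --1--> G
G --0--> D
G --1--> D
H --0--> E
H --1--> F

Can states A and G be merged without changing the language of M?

Reachable states from the start: {A,C,D,E,F,G,H}. Unreachable: {B} — drop them.
Initial partition by acceptance: {C,D,E} | {A,F,G,H}.
Split {C,D,E} by δ(·,1) → {D,E} and {C}.
Split {A,F,G,H} by δ(·,0) → {A,G,H} and {F}.
Split {A,G,H} by δ(·,1) → {A,G} and {H}.
Stable partition: {D,E} | {A,G} | {C} | {F} | {H} — 5 equivalence classes.
A and G lie in the same block of the stable partition, so they are equivalent — no string distinguishes them.

Yes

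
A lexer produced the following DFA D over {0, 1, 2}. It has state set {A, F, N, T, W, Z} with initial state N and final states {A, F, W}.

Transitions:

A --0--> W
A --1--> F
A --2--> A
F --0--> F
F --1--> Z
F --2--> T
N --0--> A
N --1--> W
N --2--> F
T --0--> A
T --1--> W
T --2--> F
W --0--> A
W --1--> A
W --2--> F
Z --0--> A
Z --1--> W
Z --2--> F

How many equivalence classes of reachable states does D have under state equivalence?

Start with accepting vs non-accepting: {A,F,W} | {N,T,Z}.
Split {A,F,W} by δ(·,1) → {A,W} and {F}.
Split {A,W} by δ(·,1) → {A} and {W}.
No further refinement is possible. Final partition (4 blocks): {A} | {N,T,Z} | {F} | {W}.

4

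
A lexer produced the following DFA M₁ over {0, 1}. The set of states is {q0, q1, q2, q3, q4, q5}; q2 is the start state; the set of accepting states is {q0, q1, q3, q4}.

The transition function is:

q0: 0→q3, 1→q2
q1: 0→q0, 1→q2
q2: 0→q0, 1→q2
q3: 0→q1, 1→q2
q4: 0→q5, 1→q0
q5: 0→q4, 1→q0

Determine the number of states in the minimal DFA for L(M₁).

First remove the unreachable states {q4,q5}; 4 states remain.
P0 = {q0,q1,q3} | {q2}.
Stable partition: {q0,q1,q3} | {q2} — 2 equivalence classes.

2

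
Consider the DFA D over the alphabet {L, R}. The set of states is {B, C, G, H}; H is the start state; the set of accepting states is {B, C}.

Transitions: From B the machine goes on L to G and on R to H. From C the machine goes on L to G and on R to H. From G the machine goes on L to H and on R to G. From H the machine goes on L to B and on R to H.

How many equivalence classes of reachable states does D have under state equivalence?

3

First remove the unreachable states {C}; 3 states remain.
P0 = {B} | {G,H}.
Refine {G,H} on symbol L: members go to different blocks, giving {G} and {H}.
No further refinement is possible. Final partition (3 blocks): {B} | {G} | {H}.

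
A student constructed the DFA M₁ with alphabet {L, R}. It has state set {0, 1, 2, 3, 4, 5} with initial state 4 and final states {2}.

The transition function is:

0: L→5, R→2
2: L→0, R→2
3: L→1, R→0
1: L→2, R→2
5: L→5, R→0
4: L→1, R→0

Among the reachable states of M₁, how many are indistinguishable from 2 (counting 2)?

Reachable states from the start: {0,1,2,4,5}. Unreachable: {3} — drop them.
Initial partition by acceptance: {2} | {0,1,4,5}.
On input L, block {0,1,4,5} splits into {0,4,5} and {1}.
Split {0,4,5} by δ(·,L) → {0,5} and {4}.
Split {0,5} by δ(·,R) → {0} and {5}.
No further refinement is possible. Final partition (5 blocks): {2} | {0} | {1} | {4} | {5}.
State 2 belongs to the block {2}, which has 1 states.

1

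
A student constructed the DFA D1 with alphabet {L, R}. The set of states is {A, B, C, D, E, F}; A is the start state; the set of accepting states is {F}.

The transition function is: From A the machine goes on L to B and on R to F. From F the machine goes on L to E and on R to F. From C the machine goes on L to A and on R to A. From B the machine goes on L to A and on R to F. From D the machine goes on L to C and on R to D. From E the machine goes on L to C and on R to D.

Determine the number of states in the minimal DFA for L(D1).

4

P0 = {F} | {A,B,C,D,E}.
Split {A,B,C,D,E} by δ(·,R) → {C,D,E} and {A,B}.
Refine {C,D,E} on symbol L: members go to different blocks, giving {D,E} and {C}.
No further refinement is possible. Final partition (4 blocks): {F} | {D,E} | {A,B} | {C}.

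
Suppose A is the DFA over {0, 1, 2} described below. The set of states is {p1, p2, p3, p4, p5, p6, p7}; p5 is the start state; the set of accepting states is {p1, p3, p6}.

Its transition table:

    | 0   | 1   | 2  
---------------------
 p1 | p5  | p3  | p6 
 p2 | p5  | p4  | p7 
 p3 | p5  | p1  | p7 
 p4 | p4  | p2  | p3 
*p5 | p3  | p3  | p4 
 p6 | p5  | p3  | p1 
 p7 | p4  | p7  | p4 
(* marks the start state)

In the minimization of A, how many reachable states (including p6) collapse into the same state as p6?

2

Start with accepting vs non-accepting: {p1,p3,p6} | {p2,p4,p5,p7}.
Split {p1,p3,p6} by δ(·,2) → {p1,p6} and {p3}.
Split {p2,p4,p5,p7} by δ(·,0) → {p2,p4,p7} and {p5}.
Split {p2,p4,p7} by δ(·,0) → {p4,p7} and {p2}.
On input 1, block {p4,p7} splits into {p4} and {p7}.
The partition is now stable with 6 blocks: {p1,p6} | {p4} | {p3} | {p5} | {p2} | {p7}.
State p6 belongs to the block {p1,p6}, which has 2 states.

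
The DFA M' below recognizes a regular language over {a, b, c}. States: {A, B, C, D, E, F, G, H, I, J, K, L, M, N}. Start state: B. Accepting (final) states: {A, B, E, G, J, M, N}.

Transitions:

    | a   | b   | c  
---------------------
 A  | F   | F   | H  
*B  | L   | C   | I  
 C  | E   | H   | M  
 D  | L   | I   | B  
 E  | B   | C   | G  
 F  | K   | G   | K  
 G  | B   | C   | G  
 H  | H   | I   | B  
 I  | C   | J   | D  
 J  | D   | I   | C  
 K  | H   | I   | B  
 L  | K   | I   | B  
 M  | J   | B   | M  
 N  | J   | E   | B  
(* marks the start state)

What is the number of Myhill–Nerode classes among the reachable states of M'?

7

First remove the unreachable states {A,F,N}; 11 states remain.
Start with accepting vs non-accepting: {B,E,G,J,M} | {C,D,H,I,K,L}.
Split {B,E,G,J,M} by δ(·,a) → {E,G,M} and {B,J}.
On input b, block {E,G,M} splits into {E,G} and {M}.
On input a, block {C,D,H,I,K,L} splits into {D,H,I,K,L} and {C}.
Split {D,H,I,K,L} by δ(·,a) → {D,H,K,L} and {I}.
Refine {B,J} on symbol b: members go to different blocks, giving {B} and {J}.
The partition is now stable with 7 blocks: {E,G} | {D,H,K,L} | {B} | {M} | {C} | {I} | {J}.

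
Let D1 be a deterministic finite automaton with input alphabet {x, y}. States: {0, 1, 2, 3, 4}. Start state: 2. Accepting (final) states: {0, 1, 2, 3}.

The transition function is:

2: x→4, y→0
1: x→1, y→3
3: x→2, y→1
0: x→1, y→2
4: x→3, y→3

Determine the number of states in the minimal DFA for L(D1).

5

All states are reachable from the start state.
Start with accepting vs non-accepting: {0,1,2,3} | {4}.
On input x, block {0,1,2,3} splits into {0,1,3} and {2}.
On input x, block {0,1,3} splits into {0,1} and {3}.
Split {0,1} by δ(·,y) → {0} and {1}.
Stable partition: {0} | {4} | {2} | {3} | {1} — 5 equivalence classes.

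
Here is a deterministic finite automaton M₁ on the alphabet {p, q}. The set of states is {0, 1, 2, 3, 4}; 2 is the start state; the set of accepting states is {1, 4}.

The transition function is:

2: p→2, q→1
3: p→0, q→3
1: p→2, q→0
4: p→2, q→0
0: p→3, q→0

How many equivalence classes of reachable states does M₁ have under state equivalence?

3

First remove the unreachable states {4}; 4 states remain.
Initial partition by acceptance: {1} | {0,2,3}.
Split {0,2,3} by δ(·,q) → {0,3} and {2}.
The partition is now stable with 3 blocks: {1} | {0,3} | {2}.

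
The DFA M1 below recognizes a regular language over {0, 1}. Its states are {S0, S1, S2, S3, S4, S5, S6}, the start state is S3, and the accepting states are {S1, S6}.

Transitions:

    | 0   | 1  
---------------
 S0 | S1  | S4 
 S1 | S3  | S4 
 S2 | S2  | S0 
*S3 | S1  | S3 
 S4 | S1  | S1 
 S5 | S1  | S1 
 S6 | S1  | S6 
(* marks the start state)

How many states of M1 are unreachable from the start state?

4

Starting at S3 and following transitions, the reachable set is {S1, S3, S4}. That leaves S0, S2, S5, S6 unreachable — 4 in total.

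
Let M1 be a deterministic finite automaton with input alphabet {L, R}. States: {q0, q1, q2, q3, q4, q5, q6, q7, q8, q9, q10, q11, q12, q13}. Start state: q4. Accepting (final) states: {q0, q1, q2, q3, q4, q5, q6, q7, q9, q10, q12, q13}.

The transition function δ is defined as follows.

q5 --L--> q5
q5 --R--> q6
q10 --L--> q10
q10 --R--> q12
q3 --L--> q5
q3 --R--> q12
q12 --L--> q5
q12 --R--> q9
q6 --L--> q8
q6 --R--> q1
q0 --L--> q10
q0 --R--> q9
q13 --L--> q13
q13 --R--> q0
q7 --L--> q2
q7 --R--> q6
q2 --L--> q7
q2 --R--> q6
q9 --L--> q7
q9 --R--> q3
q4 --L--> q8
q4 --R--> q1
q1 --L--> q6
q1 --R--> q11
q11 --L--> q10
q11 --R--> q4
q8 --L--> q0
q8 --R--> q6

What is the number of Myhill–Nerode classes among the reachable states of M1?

6

States {q13} cannot be reached from the start state, so discard them.
Start with accepting vs non-accepting: {q0,q1,q2,q3,q4,q5,q6,q7,q9,q10,q12} | {q8,q11}.
Refine {q0,q1,q2,q3,q4,q5,q6,q7,q9,q10,q12} on symbol L: members go to different blocks, giving {q0,q1,q2,q3,q5,q7,q9,q10,q12} and {q4,q6}.
Refine {q0,q1,q2,q3,q5,q7,q9,q10,q12} on symbol L: members go to different blocks, giving {q0,q2,q3,q5,q7,q9,q10,q12} and {q1}.
Split {q0,q2,q3,q5,q7,q9,q10,q12} by δ(·,R) → {q0,q3,q9,q10,q12} and {q2,q5,q7}.
Split {q0,q3,q9,q10,q12} by δ(·,L) → {q3,q9,q12} and {q0,q10}.
No further refinement is possible. Final partition (6 blocks): {q3,q9,q12} | {q8,q11} | {q4,q6} | {q1} | {q2,q5,q7} | {q0,q10}.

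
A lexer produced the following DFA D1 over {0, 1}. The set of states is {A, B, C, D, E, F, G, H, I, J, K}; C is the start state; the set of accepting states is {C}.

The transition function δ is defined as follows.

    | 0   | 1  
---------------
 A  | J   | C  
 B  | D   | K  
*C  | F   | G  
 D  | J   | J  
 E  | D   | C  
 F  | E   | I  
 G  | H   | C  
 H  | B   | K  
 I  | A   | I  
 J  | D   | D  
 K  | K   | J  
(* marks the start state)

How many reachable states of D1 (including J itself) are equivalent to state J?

5

Every state is reachable, so we keep all 11.
P0 = {C} | {A,B,D,E,F,G,H,I,J,K}.
Refine {A,B,D,E,F,G,H,I,J,K} on symbol 1: members go to different blocks, giving {B,D,F,H,I,J,K} and {A,E,G}.
On input 0, block {B,D,F,H,I,J,K} splits into {B,D,H,J,K} and {F,I}.
The partition is now stable with 4 blocks: {C} | {B,D,H,J,K} | {A,E,G} | {F,I}.
State J belongs to the block {B,D,H,J,K}, which has 5 states.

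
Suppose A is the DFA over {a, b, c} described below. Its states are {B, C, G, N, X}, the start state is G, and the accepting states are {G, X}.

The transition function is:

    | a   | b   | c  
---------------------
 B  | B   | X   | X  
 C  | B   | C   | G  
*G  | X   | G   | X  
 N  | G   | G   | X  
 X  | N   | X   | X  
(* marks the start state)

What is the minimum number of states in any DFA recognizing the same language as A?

Reachable states from the start: {G,N,X}. Unreachable: {B,C} — drop them.
Initial partition by acceptance: {G,X} | {N}.
Refine {G,X} on symbol a: members go to different blocks, giving {G} and {X}.
Stable partition: {G} | {N} | {X} — 3 equivalence classes.

3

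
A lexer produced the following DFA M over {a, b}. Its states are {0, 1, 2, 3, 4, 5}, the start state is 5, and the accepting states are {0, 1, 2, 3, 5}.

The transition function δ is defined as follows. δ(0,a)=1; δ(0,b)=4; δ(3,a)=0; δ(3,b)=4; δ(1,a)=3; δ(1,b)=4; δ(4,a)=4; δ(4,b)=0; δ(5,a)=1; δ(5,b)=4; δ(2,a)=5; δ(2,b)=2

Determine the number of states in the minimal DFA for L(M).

2

First remove the unreachable states {2}; 5 states remain.
P0 = {0,1,3,5} | {4}.
No further refinement is possible. Final partition (2 blocks): {0,1,3,5} | {4}.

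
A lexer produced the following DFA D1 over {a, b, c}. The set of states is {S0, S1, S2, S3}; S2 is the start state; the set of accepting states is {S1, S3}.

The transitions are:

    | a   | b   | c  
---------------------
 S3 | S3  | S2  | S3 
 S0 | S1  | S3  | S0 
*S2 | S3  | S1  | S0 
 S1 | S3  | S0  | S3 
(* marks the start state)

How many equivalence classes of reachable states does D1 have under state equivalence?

All states are reachable from the start state.
Initial partition by acceptance: {S1,S3} | {S0,S2}.
The partition is now stable with 2 blocks: {S1,S3} | {S0,S2}.

2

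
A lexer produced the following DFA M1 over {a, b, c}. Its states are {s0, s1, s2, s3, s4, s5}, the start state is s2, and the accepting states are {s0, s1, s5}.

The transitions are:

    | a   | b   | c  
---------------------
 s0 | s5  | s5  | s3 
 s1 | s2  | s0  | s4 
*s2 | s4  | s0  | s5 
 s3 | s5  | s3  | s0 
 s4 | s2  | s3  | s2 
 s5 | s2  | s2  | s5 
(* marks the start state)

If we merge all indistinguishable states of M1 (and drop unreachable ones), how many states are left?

5

States {s1} cannot be reached from the start state, so discard them.
Initial partition by acceptance: {s0,s5} | {s2,s3,s4}.
Refine {s0,s5} on symbol a: members go to different blocks, giving {s0} and {s5}.
On input a, block {s2,s3,s4} splits into {s2,s4} and {s3}.
On input b, block {s2,s4} splits into {s2} and {s4}.
Stable partition: {s0} | {s2} | {s5} | {s3} | {s4} — 5 equivalence classes.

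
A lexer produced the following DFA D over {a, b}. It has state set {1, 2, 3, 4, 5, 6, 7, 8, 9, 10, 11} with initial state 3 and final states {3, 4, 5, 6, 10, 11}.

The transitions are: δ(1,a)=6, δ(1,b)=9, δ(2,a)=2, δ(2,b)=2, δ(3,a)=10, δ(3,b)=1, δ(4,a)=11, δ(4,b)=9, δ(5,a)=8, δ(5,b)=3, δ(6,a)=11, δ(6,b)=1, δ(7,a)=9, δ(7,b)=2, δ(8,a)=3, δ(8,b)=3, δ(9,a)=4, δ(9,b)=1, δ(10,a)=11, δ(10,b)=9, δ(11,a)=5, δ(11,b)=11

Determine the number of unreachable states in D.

Starting at 3 and following transitions, the reachable set is {1, 3, 4, 5, 6, 8, 9, 10, 11}. That leaves 2, 7 unreachable — 2 in total.

2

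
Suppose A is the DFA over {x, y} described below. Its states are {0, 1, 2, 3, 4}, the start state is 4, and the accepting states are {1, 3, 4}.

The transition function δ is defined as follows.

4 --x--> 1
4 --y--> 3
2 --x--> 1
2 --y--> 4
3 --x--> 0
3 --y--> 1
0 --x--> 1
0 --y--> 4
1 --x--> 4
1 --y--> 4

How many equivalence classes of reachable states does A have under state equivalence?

4

First remove the unreachable states {2}; 4 states remain.
P0 = {1,3,4} | {0}.
Refine {1,3,4} on symbol x: members go to different blocks, giving {1,4} and {3}.
Refine {1,4} on symbol y: members go to different blocks, giving {1} and {4}.
No further refinement is possible. Final partition (4 blocks): {1} | {0} | {3} | {4}.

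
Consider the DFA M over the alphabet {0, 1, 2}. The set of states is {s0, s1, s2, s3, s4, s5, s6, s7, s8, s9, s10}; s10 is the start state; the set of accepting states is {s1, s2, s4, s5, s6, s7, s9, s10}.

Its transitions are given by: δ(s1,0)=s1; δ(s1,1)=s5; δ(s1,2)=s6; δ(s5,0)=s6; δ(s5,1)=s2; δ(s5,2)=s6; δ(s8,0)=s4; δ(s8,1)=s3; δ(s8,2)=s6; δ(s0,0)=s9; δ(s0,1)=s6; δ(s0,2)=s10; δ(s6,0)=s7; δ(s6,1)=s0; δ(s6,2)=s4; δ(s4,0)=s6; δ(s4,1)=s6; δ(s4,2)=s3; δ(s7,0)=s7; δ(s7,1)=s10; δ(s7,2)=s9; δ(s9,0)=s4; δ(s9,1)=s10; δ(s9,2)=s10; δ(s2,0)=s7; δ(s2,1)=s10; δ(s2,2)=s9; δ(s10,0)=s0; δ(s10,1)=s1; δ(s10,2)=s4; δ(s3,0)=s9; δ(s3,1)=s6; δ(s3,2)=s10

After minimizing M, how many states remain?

8

Reachable states from the start: {s0,s1,s2,s3,s4,s5,s6,s7,s9,s10}. Unreachable: {s8} — drop them.
Initial partition by acceptance: {s1,s2,s4,s5,s6,s7,s9,s10} | {s0,s3}.
On input 0, block {s1,s2,s4,s5,s6,s7,s9,s10} splits into {s1,s2,s4,s5,s6,s7,s9} and {s10}.
Split {s1,s2,s4,s5,s6,s7,s9} by δ(·,1) → {s1,s4,s5} and {s2,s7,s9} and {s6}.
Split {s1,s4,s5} by δ(·,0) → {s4,s5} and {s1}.
Split {s4,s5} by δ(·,1) → {s4} and {s5}.
Refine {s2,s7,s9} on symbol 0: members go to different blocks, giving {s2,s7} and {s9}.
No further refinement is possible. Final partition (8 blocks): {s4} | {s0,s3} | {s10} | {s2,s7} | {s6} | {s1} | {s5} | {s9}.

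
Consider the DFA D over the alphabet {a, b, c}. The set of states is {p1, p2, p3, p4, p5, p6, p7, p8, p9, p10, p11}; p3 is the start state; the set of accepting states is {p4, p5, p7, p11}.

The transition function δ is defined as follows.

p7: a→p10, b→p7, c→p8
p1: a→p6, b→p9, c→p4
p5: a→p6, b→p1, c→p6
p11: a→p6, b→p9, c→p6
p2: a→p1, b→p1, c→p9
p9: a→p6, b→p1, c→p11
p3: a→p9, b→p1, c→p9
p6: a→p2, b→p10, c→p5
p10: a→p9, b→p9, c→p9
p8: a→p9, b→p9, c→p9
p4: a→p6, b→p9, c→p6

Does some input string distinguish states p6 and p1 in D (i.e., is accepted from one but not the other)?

States {p7,p8} cannot be reached from the start state, so discard them.
Start with accepting vs non-accepting: {p4,p5,p11} | {p1,p2,p3,p6,p9,p10}.
On input c, block {p1,p2,p3,p6,p9,p10} splits into {p1,p6,p9} and {p2,p3,p10}.
Refine {p1,p6,p9} on symbol a: members go to different blocks, giving {p1,p9} and {p6}.
Stable partition: {p4,p5,p11} | {p1,p9} | {p2,p3,p10} | {p6} — 4 equivalence classes.
p6 and p1 end up in different blocks, so they are distinguishable. For instance, the string 'ac' is accepted from only p1.

Yes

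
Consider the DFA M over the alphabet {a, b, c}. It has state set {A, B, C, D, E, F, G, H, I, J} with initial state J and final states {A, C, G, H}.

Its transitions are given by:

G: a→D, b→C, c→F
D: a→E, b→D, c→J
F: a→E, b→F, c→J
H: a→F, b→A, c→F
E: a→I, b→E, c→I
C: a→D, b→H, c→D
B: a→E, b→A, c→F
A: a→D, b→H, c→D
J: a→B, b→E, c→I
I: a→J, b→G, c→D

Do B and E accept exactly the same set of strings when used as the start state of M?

No

Start with accepting vs non-accepting: {A,C,G,H} | {B,D,E,F,I,J}.
Split {B,D,E,F,I,J} by δ(·,b) → {D,E,F,J} and {B,I}.
Refine {D,E,F,J} on symbol a: members go to different blocks, giving {D,F} and {E,J}.
Stable partition: {A,C,G,H} | {D,F} | {B,I} | {E,J} — 4 equivalence classes.
B and E end up in different blocks, so they are distinguishable. For instance, the string 'b' is accepted from only B.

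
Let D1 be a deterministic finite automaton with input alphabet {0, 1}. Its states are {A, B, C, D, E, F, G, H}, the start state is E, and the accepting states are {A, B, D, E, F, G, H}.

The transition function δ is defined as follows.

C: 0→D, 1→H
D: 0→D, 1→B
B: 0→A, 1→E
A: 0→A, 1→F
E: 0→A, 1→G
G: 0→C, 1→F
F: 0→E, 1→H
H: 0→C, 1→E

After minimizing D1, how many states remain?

Every state is reachable, so we keep all 8.
P0 = {A,B,D,E,F,G,H} | {C}.
On input 0, block {A,B,D,E,F,G,H} splits into {A,B,D,E,F} and {G,H}.
Refine {A,B,D,E,F} on symbol 1: members go to different blocks, giving {A,B,D} and {E,F}.
Refine {A,B,D} on symbol 1: members go to different blocks, giving {A,B} and {D}.
Split {E,F} by δ(·,0) → {E} and {F}.
On input 1, block {A,B} splits into {A} and {B}.
Split {G,H} by δ(·,1) → {G} and {H}.
No further refinement is possible. Final partition (8 blocks): {A} | {C} | {G} | {E} | {D} | {F} | {B} | {H}.

8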